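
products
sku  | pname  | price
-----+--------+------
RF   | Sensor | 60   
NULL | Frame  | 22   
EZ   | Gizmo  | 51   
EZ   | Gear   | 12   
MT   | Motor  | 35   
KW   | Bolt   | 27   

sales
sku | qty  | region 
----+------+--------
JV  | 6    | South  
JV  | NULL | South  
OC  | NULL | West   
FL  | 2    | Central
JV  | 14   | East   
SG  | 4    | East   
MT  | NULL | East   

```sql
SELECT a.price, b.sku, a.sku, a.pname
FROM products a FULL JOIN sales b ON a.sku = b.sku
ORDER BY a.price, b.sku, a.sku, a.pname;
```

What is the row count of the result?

12

FULL OUTER JOIN keeps every row from both sides; unmatched rows get NULL for the other side's columns.
Matching on a.sku = b.sku. A NULL in a compared column never satisfies the condition.
Matched pairs: 1; unmatched a rows kept: 5; unmatched b rows kept: 6.
Total: 1 matched + 11 padded = 12 rows.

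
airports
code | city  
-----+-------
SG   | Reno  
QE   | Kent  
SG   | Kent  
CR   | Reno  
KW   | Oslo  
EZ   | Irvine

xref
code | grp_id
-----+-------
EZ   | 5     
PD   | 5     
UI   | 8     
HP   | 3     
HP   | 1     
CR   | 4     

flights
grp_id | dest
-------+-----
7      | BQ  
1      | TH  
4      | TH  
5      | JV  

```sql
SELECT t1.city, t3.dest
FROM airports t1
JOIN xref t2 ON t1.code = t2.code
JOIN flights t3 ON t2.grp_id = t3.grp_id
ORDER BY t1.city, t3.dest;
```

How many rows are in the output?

2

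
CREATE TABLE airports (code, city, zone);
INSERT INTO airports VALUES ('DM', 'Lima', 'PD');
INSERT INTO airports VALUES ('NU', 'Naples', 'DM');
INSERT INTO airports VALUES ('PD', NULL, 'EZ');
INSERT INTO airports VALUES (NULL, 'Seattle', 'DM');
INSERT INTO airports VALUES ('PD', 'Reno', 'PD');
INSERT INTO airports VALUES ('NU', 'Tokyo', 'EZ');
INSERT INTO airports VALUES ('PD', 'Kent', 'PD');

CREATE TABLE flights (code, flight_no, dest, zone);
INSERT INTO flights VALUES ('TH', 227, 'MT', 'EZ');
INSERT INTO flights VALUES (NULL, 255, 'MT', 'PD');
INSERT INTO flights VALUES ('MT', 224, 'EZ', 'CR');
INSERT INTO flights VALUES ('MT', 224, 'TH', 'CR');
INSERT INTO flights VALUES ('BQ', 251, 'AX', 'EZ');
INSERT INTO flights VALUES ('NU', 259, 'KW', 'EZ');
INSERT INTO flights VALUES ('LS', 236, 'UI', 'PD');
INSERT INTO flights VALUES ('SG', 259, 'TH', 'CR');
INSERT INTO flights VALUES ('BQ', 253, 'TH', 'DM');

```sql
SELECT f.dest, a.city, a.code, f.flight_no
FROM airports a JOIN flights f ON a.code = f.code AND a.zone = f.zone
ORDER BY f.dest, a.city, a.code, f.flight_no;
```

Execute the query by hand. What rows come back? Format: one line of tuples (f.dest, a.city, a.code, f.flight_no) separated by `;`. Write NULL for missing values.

(KW, Tokyo, NU, 259)

INNER JOIN keeps only pairs where the ON condition holds.
Matching on a.code = f.code AND a.zone = f.zone. A NULL in a compared column never satisfies the condition.
- code=DM, zone=PD: no matching f row, dropped.
- code=NU, zone=DM: no matching f row, dropped.
- code=PD, zone=EZ: no matching f row, dropped.
- code=NULL, zone=DM: no matching f row, dropped.
- code=PD, zone=PD: no matching f row, dropped.
- code=NU, zone=EZ: 1 matching f row(s), so 1 row(s) emitted.
- code=PD, zone=PD: no matching f row, dropped.
After projecting and ordering:
f.dest | a.city | a.code | f.flight_no
KW | Tokyo | NU | 259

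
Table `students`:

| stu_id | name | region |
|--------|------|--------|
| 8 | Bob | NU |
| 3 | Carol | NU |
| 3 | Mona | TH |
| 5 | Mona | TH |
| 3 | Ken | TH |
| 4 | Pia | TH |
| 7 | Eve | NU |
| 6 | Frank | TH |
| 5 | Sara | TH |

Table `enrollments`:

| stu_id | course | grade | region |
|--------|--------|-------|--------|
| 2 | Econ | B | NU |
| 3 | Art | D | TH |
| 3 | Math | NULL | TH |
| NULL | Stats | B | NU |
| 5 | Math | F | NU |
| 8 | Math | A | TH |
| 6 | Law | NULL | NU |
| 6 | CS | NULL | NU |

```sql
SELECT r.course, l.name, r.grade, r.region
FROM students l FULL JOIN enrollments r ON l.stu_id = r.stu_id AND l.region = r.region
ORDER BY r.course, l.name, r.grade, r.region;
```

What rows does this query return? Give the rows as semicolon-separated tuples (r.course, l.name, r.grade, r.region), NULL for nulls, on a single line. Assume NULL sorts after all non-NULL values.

FULL OUTER JOIN keeps every row from both sides; unmatched rows get NULL for the other side's columns.
Matching on l.stu_id = r.stu_id AND l.region = r.region. A NULL in a compared column never satisfies the condition.
Matched pairs: 4; unmatched l rows kept: 7; unmatched r rows kept: 6.

(Art, Ken, D, TH); (Art, Mona, D, TH); (CS, NULL, NULL, NU); (Econ, NULL, B, NU); (Law, NULL, NULL, NU); (Math, Ken, NULL, TH); (Math, Mona, NULL, TH); (Math, NULL, A, TH); (Math, NULL, F, NU); (Stats, NULL, B, NU); (NULL, Bob, NULL, NULL); (NULL, Carol, NULL, NULL); (NULL, Eve, NULL, NULL); (NULL, Frank, NULL, NULL); (NULL, Mona, NULL, NULL); (NULL, Pia, NULL, NULL); (NULL, Sara, NULL, NULL)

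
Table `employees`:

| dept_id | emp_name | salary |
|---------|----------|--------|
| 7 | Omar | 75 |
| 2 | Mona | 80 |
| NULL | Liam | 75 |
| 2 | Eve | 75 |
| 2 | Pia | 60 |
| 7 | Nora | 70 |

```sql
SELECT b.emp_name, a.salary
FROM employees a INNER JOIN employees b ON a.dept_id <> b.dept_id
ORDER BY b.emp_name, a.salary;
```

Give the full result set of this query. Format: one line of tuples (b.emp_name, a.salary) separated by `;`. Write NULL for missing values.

(Eve, 70); (Eve, 75); (Mona, 70); (Mona, 75); (Nora, 60); (Nora, 75); (Nora, 80); (Omar, 60); (Omar, 75); (Omar, 80); (Pia, 70); (Pia, 75)

INNER JOIN keeps only pairs where the ON condition holds.
Matching on a.dept_id <> b.dept_id. A NULL in a compared column never satisfies the condition.
- a[0] dept_id=7 → 3 match(es) in b → 3 row(s).
- a[1] dept_id=2 → 2 match(es) in b → 2 row(s).
- a[2] dept_id=NULL → no match; dropped.
- a[3] dept_id=2 → 2 match(es) in b → 2 row(s).
- a[4] dept_id=2 → 2 match(es) in b → 2 row(s).
- a[5] dept_id=7 → 3 match(es) in b → 3 row(s).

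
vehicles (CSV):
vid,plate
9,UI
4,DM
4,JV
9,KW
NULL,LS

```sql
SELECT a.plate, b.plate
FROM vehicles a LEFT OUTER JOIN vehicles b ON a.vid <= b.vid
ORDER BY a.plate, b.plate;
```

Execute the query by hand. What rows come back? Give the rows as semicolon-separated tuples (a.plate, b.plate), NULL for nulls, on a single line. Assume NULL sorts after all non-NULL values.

(DM, DM); (DM, JV); (DM, KW); (DM, UI); (JV, DM); (JV, JV); (JV, KW); (JV, UI); (KW, KW); (KW, UI); (LS, NULL); (UI, KW); (UI, UI)

LEFT JOIN keeps every row from `vehicles a`; unmatched rows get NULL for `vehicles b`'s columns.
Matching on a.vid <= b.vid. A NULL in a compared column never satisfies the condition.
- a (vid=9) pairs with 2 row(s) of b.
- a (vid=4) pairs with 4 row(s) of b.
- a (vid=4) pairs with 4 row(s) of b.
- a (vid=9) pairs with 2 row(s) of b.
- a (vid=NULL) has no partner → padded with NULL.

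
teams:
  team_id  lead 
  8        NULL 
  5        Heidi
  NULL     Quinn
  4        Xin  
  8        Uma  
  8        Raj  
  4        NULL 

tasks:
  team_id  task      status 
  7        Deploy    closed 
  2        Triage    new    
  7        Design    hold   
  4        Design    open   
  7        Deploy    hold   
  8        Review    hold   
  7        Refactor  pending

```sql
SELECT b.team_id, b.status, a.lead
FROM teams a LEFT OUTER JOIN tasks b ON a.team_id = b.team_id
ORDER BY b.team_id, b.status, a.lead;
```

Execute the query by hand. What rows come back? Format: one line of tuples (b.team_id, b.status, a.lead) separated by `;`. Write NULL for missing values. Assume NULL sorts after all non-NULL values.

(4, open, Xin); (4, open, NULL); (8, hold, Raj); (8, hold, Uma); (8, hold, NULL); (NULL, NULL, Heidi); (NULL, NULL, Quinn)

LEFT JOIN keeps every row from `teams`; unmatched rows get NULL for `tasks`'s columns.
Matching on a.team_id = b.team_id. A NULL in a compared column never satisfies the condition.
- team_id=8: 1 matching b row(s), so 1 row(s) emitted.
- team_id=5: no b row matches, row kept with b columns NULL.
- team_id=NULL: no b row matches, row kept with b columns NULL.
- team_id=4: 1 matching b row(s), so 1 row(s) emitted.
- team_id=8: 1 matching b row(s), so 1 row(s) emitted.
- team_id=8: 1 matching b row(s), so 1 row(s) emitted.
- team_id=4: 1 matching b row(s), so 1 row(s) emitted.
After projecting and ordering:
b.team_id | b.status | a.lead
4 | open | Xin
4 | open | NULL
8 | hold | Raj
8 | hold | Uma
8 | hold | NULL
NULL | NULL | Heidi
NULL | NULL | Quinn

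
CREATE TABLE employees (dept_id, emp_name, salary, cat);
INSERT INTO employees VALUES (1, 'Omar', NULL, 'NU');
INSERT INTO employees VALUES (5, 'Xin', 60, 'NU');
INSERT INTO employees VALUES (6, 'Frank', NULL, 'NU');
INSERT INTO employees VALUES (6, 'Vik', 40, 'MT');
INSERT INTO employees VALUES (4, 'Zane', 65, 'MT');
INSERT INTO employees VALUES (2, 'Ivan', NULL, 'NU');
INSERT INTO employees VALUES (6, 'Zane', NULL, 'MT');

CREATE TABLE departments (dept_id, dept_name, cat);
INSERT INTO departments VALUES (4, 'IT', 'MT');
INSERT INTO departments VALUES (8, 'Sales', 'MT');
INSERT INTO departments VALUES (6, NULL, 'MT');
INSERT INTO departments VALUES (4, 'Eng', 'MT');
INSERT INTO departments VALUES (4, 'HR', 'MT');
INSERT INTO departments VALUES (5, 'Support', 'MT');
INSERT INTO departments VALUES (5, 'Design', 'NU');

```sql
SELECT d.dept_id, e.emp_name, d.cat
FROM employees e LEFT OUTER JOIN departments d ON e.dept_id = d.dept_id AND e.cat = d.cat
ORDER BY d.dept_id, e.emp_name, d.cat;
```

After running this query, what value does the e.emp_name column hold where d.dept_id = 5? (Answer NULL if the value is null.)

Xin

LEFT JOIN keeps every row from `employees`; unmatched rows get NULL for `departments`'s columns.
Matching on e.dept_id = d.dept_id AND e.cat = d.cat.
- e[0] dept_id=1, cat=NU → no match; kept with NULLs on the d side.
- e[1] dept_id=5, cat=NU → 1 match(es) in d → 1 row(s).
- e[2] dept_id=6, cat=NU → no match; kept with NULLs on the d side.
- e[3] dept_id=6, cat=MT → 1 match(es) in d → 1 row(s).
- e[4] dept_id=4, cat=MT → 3 match(es) in d → 3 row(s).
- e[5] dept_id=2, cat=NU → no match; kept with NULLs on the d side.
- e[6] dept_id=6, cat=MT → 1 match(es) in d → 1 row(s).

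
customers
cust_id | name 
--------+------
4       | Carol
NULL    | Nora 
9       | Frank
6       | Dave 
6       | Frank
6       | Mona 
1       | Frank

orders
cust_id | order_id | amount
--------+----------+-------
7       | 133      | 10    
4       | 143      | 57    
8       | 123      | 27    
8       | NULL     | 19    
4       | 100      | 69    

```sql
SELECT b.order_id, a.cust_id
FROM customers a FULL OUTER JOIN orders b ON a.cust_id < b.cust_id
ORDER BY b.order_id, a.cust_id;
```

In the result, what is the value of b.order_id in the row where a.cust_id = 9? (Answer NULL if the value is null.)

FULL OUTER JOIN keeps every row from both sides; unmatched rows get NULL for the other side's columns.
Matching on a.cust_id < b.cust_id. A NULL in a compared column never satisfies the condition.
Matched pairs: 17; unmatched a rows kept: 2; unmatched b rows kept: 0.

NULL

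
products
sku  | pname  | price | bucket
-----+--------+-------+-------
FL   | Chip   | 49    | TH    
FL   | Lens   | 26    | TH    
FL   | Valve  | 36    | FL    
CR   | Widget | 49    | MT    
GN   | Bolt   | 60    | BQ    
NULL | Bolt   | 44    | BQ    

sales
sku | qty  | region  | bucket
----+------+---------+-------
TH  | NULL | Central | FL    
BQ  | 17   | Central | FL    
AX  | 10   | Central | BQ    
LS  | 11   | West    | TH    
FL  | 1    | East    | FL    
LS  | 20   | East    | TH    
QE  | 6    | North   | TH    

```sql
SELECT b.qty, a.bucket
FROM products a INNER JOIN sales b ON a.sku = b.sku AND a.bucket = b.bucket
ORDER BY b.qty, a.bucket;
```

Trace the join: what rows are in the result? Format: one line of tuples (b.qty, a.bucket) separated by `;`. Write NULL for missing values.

(1, FL)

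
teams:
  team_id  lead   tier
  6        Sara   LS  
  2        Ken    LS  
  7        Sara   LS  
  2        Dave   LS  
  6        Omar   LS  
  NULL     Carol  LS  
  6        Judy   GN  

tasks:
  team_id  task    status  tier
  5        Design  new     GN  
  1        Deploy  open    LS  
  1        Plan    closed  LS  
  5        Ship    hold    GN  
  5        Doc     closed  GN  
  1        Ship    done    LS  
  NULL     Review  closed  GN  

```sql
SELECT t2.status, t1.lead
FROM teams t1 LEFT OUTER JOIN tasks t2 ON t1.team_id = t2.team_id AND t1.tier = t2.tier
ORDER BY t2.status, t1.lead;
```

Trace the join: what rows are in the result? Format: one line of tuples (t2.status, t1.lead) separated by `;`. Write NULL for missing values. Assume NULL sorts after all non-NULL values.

(NULL, Carol); (NULL, Dave); (NULL, Judy); (NULL, Ken); (NULL, Omar); (NULL, Sara); (NULL, Sara)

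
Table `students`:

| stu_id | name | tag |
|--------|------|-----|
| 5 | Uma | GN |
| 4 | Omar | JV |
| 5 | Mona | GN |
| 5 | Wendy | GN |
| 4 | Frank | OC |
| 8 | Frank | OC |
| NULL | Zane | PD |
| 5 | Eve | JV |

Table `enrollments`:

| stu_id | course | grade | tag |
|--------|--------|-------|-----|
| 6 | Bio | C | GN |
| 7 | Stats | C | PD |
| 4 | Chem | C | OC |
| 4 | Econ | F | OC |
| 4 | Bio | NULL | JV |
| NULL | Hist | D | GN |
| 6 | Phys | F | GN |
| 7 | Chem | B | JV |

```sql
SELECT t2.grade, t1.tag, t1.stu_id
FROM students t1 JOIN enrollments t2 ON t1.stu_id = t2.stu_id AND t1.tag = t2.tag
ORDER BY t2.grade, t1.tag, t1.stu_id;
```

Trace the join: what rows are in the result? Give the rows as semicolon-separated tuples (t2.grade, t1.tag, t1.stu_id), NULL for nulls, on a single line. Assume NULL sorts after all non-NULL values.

(C, OC, 4); (F, OC, 4); (NULL, JV, 4)

INNER JOIN keeps only pairs where the ON condition holds.
Matching on t1.stu_id = t2.stu_id AND t1.tag = t2.tag. A NULL in a compared column never satisfies the condition.
- t1[0] stu_id=5, tag=GN → no match; dropped.
- t1[1] stu_id=4, tag=JV → 1 match(es) in t2 → 1 row(s).
- t1[2] stu_id=5, tag=GN → no match; dropped.
- t1[3] stu_id=5, tag=GN → no match; dropped.
- t1[4] stu_id=4, tag=OC → 2 match(es) in t2 → 2 row(s).
- t1[5] stu_id=8, tag=OC → no match; dropped.
- t1[6] stu_id=NULL, tag=PD → no match; dropped.
- t1[7] stu_id=5, tag=JV → no match; dropped.
After projecting and ordering:
t2.grade | t1.tag | t1.stu_id
C | OC | 4
F | OC | 4
NULL | JV | 4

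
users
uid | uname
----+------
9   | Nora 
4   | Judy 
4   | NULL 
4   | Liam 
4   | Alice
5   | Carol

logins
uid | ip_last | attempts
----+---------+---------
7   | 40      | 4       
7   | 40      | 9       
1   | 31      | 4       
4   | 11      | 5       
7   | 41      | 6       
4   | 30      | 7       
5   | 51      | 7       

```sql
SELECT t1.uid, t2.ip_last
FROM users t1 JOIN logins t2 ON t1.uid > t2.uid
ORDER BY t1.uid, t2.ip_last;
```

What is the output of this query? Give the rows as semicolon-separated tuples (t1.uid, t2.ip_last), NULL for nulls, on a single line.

(4, 31); (4, 31); (4, 31); (4, 31); (5, 11); (5, 30); (5, 31); (9, 11); (9, 30); (9, 31); (9, 40); (9, 40); (9, 41); (9, 51)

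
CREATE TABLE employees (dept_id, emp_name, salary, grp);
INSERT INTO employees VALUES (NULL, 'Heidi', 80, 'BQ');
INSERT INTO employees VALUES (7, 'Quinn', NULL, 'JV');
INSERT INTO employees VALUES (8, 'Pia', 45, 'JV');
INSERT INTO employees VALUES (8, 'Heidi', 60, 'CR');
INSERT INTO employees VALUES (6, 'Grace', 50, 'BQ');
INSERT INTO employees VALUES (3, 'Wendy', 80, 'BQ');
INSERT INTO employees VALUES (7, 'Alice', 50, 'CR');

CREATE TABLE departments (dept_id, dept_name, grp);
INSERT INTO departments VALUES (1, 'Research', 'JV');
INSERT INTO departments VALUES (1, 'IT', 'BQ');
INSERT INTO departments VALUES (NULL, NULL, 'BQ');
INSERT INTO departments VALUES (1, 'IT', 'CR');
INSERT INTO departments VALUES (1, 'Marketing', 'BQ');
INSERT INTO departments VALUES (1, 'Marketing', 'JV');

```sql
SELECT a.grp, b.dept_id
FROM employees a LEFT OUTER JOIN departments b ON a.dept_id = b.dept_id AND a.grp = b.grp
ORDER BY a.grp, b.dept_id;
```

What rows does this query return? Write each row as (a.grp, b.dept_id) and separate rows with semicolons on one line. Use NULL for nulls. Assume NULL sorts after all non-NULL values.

(BQ, NULL); (BQ, NULL); (BQ, NULL); (CR, NULL); (CR, NULL); (JV, NULL); (JV, NULL)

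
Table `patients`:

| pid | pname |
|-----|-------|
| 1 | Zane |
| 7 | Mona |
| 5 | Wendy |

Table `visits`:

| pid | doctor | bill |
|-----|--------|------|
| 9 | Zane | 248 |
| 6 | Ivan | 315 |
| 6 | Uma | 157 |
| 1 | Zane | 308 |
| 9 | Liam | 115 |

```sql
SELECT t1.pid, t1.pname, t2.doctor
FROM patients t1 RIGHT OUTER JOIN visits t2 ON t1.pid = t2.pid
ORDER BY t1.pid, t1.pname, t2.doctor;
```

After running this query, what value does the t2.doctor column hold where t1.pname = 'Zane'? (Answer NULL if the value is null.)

Zane

RIGHT JOIN keeps every row from `visits`; unmatched rows get NULL for `patients`'s columns.
Matching on t1.pid = t2.pid.
- t1 (pid=1) pairs with 1 row(s) of t2.
- t1 (pid=7) has no partner in t2.
- t1 (pid=5) has no partner in t2.
- plus 4 unmatched t2 row(s), each kept with NULL t1 columns.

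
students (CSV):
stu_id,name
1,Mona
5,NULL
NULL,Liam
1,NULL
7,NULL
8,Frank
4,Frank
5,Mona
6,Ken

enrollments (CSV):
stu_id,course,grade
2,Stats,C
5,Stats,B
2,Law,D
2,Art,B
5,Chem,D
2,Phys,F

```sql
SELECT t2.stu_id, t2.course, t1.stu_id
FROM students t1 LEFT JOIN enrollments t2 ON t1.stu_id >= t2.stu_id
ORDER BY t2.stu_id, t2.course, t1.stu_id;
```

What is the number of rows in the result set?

37

LEFT JOIN keeps every row from `students`; unmatched rows get NULL for `enrollments`'s columns.
Matching on t1.stu_id >= t2.stu_id. A NULL in a compared column never satisfies the condition.
- t1[0] stu_id=1 → no match; kept with NULLs on the t2 side.
- t1[1] stu_id=5 → 6 match(es) in t2 → 6 row(s).
- t1[2] stu_id=NULL → no match; kept with NULLs on the t2 side.
- t1[3] stu_id=1 → no match; kept with NULLs on the t2 side.
- t1[4] stu_id=7 → 6 match(es) in t2 → 6 row(s).
- t1[5] stu_id=8 → 6 match(es) in t2 → 6 row(s).
- t1[6] stu_id=4 → 4 match(es) in t2 → 4 row(s).
- t1[7] stu_id=5 → 6 match(es) in t2 → 6 row(s).
- t1[8] stu_id=6 → 6 match(es) in t2 → 6 row(s).
Total: 34 matched + 3 padded = 37 rows.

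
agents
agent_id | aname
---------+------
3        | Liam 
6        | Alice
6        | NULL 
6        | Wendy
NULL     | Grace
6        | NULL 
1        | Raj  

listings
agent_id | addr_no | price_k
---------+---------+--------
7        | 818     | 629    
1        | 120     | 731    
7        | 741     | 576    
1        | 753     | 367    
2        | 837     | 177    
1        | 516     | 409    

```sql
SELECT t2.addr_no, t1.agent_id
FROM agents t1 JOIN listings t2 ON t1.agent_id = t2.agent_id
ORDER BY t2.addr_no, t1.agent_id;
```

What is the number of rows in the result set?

3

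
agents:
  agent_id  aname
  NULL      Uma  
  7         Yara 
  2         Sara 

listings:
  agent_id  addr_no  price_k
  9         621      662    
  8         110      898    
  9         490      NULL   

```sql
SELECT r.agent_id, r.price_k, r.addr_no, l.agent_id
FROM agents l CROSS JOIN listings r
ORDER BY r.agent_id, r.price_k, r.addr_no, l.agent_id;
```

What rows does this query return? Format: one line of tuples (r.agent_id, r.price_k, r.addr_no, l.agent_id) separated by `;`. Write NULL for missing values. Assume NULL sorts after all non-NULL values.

CROSS JOIN pairs every row of `agents` with every row of `listings`: 3 × 3 = 9 rows.
After projecting and ordering:
r.agent_id | r.price_k | r.addr_no | l.agent_id
8 | 898 | 110 | 2
8 | 898 | 110 | 7
8 | 898 | 110 | NULL
9 | 662 | 621 | 2
9 | 662 | 621 | 7
9 | 662 | 621 | NULL
9 | NULL | 490 | 2
9 | NULL | 490 | 7
9 | NULL | 490 | NULL

(8, 898, 110, 2); (8, 898, 110, 7); (8, 898, 110, NULL); (9, 662, 621, 2); (9, 662, 621, 7); (9, 662, 621, NULL); (9, NULL, 490, 2); (9, NULL, 490, 7); (9, NULL, 490, NULL)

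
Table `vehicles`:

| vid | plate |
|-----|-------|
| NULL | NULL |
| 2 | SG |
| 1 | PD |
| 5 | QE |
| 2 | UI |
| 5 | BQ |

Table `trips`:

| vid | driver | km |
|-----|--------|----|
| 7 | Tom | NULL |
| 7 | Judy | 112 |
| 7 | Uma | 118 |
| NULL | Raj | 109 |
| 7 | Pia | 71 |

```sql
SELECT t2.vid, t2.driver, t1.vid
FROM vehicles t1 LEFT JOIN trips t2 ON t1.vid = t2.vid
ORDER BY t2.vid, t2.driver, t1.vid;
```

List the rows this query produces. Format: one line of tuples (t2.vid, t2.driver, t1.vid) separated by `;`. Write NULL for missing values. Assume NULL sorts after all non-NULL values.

LEFT JOIN keeps every row from `vehicles`; unmatched rows get NULL for `trips`'s columns.
Matching on t1.vid = t2.vid. A NULL in a compared column never satisfies the condition.
- t1[0] vid=NULL → no match; kept with NULLs on the t2 side.
- t1[1] vid=2 → no match; kept with NULLs on the t2 side.
- t1[2] vid=1 → no match; kept with NULLs on the t2 side.
- t1[3] vid=5 → no match; kept with NULLs on the t2 side.
- t1[4] vid=2 → no match; kept with NULLs on the t2 side.
- t1[5] vid=5 → no match; kept with NULLs on the t2 side.
After projecting and ordering:
t2.vid | t2.driver | t1.vid
NULL | NULL | 1
NULL | NULL | 2
NULL | NULL | 2
NULL | NULL | 5
NULL | NULL | 5
NULL | NULL | NULL

(NULL, NULL, 1); (NULL, NULL, 2); (NULL, NULL, 2); (NULL, NULL, 5); (NULL, NULL, 5); (NULL, NULL, NULL)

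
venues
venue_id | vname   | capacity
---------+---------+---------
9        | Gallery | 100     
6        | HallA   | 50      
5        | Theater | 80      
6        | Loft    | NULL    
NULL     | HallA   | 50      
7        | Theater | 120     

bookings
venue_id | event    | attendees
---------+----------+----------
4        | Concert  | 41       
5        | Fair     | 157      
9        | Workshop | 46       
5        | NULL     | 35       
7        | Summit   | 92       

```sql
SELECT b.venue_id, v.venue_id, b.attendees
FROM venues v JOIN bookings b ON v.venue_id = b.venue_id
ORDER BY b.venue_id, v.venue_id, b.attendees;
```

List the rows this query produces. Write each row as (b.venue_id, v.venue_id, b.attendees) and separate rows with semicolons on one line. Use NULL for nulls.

(5, 5, 35); (5, 5, 157); (7, 7, 92); (9, 9, 46)

INNER JOIN keeps only pairs where the ON condition holds.
Matching on v.venue_id = b.venue_id. A NULL in a compared column never satisfies the condition.
- v[0] venue_id=9 → 1 match(es) in b → 1 row(s).
- v[1] venue_id=6 → no match; dropped.
- v[2] venue_id=5 → 2 match(es) in b → 2 row(s).
- v[3] venue_id=6 → no match; dropped.
- v[4] venue_id=NULL → no match; dropped.
- v[5] venue_id=7 → 1 match(es) in b → 1 row(s).
After projecting and ordering:
b.venue_id | v.venue_id | b.attendees
5 | 5 | 35
5 | 5 | 157
7 | 7 | 92
9 | 9 | 46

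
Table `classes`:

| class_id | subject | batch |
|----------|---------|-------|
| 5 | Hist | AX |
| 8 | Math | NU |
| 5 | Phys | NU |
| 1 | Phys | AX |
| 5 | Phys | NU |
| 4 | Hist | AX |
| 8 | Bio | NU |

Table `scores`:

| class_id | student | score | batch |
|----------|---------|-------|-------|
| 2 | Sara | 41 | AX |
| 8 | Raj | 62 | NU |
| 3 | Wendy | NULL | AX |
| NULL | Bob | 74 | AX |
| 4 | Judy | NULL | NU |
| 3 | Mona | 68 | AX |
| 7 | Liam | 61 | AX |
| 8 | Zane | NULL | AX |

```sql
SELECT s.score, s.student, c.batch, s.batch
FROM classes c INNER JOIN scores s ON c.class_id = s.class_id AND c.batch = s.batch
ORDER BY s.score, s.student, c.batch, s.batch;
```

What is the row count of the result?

2

INNER JOIN keeps only pairs where the ON condition holds.
Matching on c.class_id = s.class_id AND c.batch = s.batch. A NULL in a compared column never satisfies the condition.
- class_id=5, batch=AX: no matching s row, dropped.
- class_id=8, batch=NU: 1 matching s row(s), so 1 row(s) emitted.
- class_id=5, batch=NU: no matching s row, dropped.
- class_id=1, batch=AX: no matching s row, dropped.
- class_id=5, batch=NU: no matching s row, dropped.
- class_id=4, batch=AX: no matching s row, dropped.
- class_id=8, batch=NU: 1 matching s row(s), so 1 row(s) emitted.
Total: 2 rows.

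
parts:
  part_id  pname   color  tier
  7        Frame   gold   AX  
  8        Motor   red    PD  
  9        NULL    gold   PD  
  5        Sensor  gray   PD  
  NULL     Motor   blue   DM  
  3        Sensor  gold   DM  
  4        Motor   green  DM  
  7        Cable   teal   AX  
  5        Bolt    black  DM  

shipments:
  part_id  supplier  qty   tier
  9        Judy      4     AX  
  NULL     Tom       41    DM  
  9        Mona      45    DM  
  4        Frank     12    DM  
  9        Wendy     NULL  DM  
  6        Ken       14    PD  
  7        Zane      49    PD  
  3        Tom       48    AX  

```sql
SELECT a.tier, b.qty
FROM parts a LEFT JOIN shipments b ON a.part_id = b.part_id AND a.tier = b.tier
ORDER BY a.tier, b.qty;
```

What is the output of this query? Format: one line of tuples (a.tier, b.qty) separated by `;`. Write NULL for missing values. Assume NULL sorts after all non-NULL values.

LEFT JOIN keeps every row from `parts`; unmatched rows get NULL for `shipments`'s columns.
Matching on a.part_id = b.part_id AND a.tier = b.tier. A NULL in a compared column never satisfies the condition.
- a (part_id=7, tier=AX) has no partner → padded with NULL.
- a (part_id=8, tier=PD) has no partner → padded with NULL.
- a (part_id=9, tier=PD) has no partner → padded with NULL.
- a (part_id=5, tier=PD) has no partner → padded with NULL.
- a (part_id=NULL, tier=DM) has no partner → padded with NULL.
- a (part_id=3, tier=DM) has no partner → padded with NULL.
- a (part_id=4, tier=DM) pairs with 1 row(s) of b.
- a (part_id=7, tier=AX) has no partner → padded with NULL.
- a (part_id=5, tier=DM) has no partner → padded with NULL.
After projecting and ordering:
a.tier | b.qty
AX | NULL
AX | NULL
DM | 12
DM | NULL
DM | NULL
DM | NULL
PD | NULL
PD | NULL
PD | NULL

(AX, NULL); (AX, NULL); (DM, 12); (DM, NULL); (DM, NULL); (DM, NULL); (PD, NULL); (PD, NULL); (PD, NULL)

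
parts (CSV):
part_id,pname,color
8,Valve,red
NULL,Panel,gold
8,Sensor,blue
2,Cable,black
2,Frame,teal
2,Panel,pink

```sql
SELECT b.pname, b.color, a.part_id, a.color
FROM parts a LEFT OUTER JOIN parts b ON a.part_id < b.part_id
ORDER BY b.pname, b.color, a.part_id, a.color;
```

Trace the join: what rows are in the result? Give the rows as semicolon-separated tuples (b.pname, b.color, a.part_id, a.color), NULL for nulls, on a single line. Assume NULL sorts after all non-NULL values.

LEFT JOIN keeps every row from `parts a`; unmatched rows get NULL for `parts b`'s columns.
Matching on a.part_id < b.part_id. A NULL in a compared column never satisfies the condition.
Matched pairs: 6; unmatched a rows kept: 3.

(Sensor, blue, 2, black); (Sensor, blue, 2, pink); (Sensor, blue, 2, teal); (Valve, red, 2, black); (Valve, red, 2, pink); (Valve, red, 2, teal); (NULL, NULL, 8, blue); (NULL, NULL, 8, red); (NULL, NULL, NULL, gold)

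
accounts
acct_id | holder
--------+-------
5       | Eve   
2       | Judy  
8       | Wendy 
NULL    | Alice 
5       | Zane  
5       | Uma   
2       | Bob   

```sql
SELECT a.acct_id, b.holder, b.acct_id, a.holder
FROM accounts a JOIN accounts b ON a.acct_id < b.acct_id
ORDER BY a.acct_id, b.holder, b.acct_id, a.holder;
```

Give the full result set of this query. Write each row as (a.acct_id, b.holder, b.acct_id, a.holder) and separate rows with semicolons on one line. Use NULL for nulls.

(2, Eve, 5, Bob); (2, Eve, 5, Judy); (2, Uma, 5, Bob); (2, Uma, 5, Judy); (2, Wendy, 8, Bob); (2, Wendy, 8, Judy); (2, Zane, 5, Bob); (2, Zane, 5, Judy); (5, Wendy, 8, Eve); (5, Wendy, 8, Uma); (5, Wendy, 8, Zane)

INNER JOIN keeps only pairs where the ON condition holds.
Matching on a.acct_id < b.acct_id. A NULL in a compared column never satisfies the condition.
Matched pairs: 11.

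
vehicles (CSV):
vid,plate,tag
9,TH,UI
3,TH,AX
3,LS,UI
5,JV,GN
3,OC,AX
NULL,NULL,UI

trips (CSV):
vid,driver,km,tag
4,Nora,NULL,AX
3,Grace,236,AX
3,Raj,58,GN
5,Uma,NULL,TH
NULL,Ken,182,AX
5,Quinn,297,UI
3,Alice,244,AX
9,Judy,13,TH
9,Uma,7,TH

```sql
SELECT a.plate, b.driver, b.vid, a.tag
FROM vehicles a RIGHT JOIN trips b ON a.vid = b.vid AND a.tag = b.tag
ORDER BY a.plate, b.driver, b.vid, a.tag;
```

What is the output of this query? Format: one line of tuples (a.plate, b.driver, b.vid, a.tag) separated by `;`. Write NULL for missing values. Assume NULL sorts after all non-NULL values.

RIGHT JOIN keeps every row from `trips`; unmatched rows get NULL for `vehicles`'s columns.
Matching on a.vid = b.vid AND a.tag = b.tag. A NULL in a compared column never satisfies the condition.
- a row (vid=9, tag=UI): no match.
- a row (vid=3, tag=AX): matches 2 b row(s) → 2 output row(s).
- a row (vid=3, tag=UI): no match.
- a row (vid=5, tag=GN): no match.
- a row (vid=3, tag=AX): matches 2 b row(s) → 2 output row(s).
- a row (vid=NULL, tag=UI): no match.
- 7 b row(s) had no a match → kept, a columns NULL.

(OC, Alice, 3, AX); (OC, Grace, 3, AX); (TH, Alice, 3, AX); (TH, Grace, 3, AX); (NULL, Judy, 9, NULL); (NULL, Ken, NULL, NULL); (NULL, Nora, 4, NULL); (NULL, Quinn, 5, NULL); (NULL, Raj, 3, NULL); (NULL, Uma, 5, NULL); (NULL, Uma, 9, NULL)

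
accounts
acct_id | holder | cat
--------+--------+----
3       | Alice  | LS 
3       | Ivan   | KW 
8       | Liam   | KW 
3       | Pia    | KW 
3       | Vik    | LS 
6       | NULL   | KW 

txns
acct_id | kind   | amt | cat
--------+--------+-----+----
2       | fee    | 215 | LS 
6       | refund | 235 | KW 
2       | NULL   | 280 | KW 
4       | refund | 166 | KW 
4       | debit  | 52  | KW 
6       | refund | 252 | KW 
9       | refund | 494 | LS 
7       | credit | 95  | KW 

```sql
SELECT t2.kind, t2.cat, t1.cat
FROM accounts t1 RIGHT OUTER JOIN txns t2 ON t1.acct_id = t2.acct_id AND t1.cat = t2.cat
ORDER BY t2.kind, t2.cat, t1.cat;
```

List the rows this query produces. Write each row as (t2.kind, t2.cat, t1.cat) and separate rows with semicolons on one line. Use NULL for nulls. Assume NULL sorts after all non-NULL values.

RIGHT JOIN keeps every row from `txns`; unmatched rows get NULL for `accounts`'s columns.
Matching on t1.acct_id = t2.acct_id AND t1.cat = t2.cat.
Matched pairs: 2; unmatched t2 rows kept: 6.

(credit, KW, NULL); (debit, KW, NULL); (fee, LS, NULL); (refund, KW, KW); (refund, KW, KW); (refund, KW, NULL); (refund, LS, NULL); (NULL, KW, NULL)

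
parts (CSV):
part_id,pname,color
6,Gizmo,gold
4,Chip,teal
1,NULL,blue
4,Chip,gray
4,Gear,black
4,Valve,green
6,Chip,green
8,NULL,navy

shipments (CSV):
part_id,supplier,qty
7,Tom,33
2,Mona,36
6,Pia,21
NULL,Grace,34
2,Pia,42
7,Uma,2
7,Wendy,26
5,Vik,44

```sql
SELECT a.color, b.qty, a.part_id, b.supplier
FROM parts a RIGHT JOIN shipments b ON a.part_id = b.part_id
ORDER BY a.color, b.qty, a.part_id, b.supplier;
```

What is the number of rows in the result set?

9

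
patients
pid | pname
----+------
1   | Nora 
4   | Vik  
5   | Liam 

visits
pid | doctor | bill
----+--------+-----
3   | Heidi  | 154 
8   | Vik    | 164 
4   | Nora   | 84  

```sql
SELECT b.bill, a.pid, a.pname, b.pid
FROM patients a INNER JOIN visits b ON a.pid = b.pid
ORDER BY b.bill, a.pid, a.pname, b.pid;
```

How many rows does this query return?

1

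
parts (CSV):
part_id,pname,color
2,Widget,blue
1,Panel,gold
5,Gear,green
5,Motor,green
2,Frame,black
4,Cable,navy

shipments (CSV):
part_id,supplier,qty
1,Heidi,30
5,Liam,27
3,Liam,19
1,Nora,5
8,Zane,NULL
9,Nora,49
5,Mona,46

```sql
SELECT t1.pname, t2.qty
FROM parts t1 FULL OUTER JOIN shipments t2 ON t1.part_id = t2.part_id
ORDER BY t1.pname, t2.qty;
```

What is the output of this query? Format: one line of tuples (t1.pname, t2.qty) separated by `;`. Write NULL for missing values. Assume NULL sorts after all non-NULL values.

(Cable, NULL); (Frame, NULL); (Gear, 27); (Gear, 46); (Motor, 27); (Motor, 46); (Panel, 5); (Panel, 30); (Widget, NULL); (NULL, 19); (NULL, 49); (NULL, NULL)

FULL OUTER JOIN keeps every row from both sides; unmatched rows get NULL for the other side's columns.
Matching on t1.part_id = t2.part_id.
- part_id=2: no t2 row matches, row kept with t2 columns NULL.
- part_id=1: 2 matching t2 row(s), so 2 row(s) emitted.
- part_id=5: 2 matching t2 row(s), so 2 row(s) emitted.
- part_id=5: 2 matching t2 row(s), so 2 row(s) emitted.
- part_id=2: no t2 row matches, row kept with t2 columns NULL.
- part_id=4: no t2 row matches, row kept with t2 columns NULL.
- plus 3 unmatched t2 row(s), each kept with NULL t1 columns.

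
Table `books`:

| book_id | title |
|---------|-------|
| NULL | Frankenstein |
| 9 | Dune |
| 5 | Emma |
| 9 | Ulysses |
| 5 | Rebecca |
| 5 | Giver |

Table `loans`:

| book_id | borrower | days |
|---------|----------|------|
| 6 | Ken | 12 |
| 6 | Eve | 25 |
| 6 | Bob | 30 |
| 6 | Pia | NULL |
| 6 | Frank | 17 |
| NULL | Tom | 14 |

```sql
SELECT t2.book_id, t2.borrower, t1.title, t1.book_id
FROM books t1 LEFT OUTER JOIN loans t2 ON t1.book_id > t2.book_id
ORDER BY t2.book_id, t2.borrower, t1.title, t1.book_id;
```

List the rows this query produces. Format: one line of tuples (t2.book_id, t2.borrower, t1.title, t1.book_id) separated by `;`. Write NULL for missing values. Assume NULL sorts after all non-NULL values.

LEFT JOIN keeps every row from `books`; unmatched rows get NULL for `loans`'s columns.
Matching on t1.book_id > t2.book_id. A NULL in a compared column never satisfies the condition.
- t1 row (book_id=NULL): no match → kept, t2 columns NULL.
- t1 row (book_id=9): matches 5 t2 row(s) → 5 output row(s).
- t1 row (book_id=5): no match → kept, t2 columns NULL.
- t1 row (book_id=9): matches 5 t2 row(s) → 5 output row(s).
- t1 row (book_id=5): no match → kept, t2 columns NULL.
- t1 row (book_id=5): no match → kept, t2 columns NULL.

(6, Bob, Dune, 9); (6, Bob, Ulysses, 9); (6, Eve, Dune, 9); (6, Eve, Ulysses, 9); (6, Frank, Dune, 9); (6, Frank, Ulysses, 9); (6, Ken, Dune, 9); (6, Ken, Ulysses, 9); (6, Pia, Dune, 9); (6, Pia, Ulysses, 9); (NULL, NULL, Emma, 5); (NULL, NULL, Frankenstein, NULL); (NULL, NULL, Giver, 5); (NULL, NULL, Rebecca, 5)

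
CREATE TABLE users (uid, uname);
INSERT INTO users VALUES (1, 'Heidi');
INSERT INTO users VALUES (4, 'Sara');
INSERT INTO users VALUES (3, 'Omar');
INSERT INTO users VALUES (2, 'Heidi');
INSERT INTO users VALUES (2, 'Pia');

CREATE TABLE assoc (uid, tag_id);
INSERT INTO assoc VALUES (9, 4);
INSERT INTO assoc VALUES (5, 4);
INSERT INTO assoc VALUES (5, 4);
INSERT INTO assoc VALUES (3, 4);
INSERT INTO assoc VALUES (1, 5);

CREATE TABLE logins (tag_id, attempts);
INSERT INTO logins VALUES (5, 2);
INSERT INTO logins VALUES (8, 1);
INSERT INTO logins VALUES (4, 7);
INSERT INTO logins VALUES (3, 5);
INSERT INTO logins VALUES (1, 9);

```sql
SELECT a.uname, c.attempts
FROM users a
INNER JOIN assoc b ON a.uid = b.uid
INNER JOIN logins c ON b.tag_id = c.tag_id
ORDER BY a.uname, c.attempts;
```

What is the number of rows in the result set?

2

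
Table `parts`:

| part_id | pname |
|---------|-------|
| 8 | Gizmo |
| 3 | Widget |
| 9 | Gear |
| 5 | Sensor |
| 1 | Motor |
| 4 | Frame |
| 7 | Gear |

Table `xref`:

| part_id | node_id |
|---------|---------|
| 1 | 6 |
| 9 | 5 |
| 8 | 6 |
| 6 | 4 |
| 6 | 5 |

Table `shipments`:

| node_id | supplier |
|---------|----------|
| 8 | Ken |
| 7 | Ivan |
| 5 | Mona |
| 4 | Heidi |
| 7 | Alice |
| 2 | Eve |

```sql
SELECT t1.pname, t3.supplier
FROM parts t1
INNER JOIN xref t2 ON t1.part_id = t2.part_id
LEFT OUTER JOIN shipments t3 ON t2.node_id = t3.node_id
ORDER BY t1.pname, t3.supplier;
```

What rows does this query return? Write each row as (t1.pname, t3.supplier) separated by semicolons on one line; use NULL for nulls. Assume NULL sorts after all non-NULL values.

(Gear, Mona); (Gizmo, NULL); (Motor, NULL)

Joins associate left-to-right: parts INNER JOIN xref on part_id gives 3 intermediate row(s).
Then LEFT JOIN `shipments t3` on node_id: each of those 3 rows is kept; rows whose t2.node_id has no match in t3 get NULL for t3's columns.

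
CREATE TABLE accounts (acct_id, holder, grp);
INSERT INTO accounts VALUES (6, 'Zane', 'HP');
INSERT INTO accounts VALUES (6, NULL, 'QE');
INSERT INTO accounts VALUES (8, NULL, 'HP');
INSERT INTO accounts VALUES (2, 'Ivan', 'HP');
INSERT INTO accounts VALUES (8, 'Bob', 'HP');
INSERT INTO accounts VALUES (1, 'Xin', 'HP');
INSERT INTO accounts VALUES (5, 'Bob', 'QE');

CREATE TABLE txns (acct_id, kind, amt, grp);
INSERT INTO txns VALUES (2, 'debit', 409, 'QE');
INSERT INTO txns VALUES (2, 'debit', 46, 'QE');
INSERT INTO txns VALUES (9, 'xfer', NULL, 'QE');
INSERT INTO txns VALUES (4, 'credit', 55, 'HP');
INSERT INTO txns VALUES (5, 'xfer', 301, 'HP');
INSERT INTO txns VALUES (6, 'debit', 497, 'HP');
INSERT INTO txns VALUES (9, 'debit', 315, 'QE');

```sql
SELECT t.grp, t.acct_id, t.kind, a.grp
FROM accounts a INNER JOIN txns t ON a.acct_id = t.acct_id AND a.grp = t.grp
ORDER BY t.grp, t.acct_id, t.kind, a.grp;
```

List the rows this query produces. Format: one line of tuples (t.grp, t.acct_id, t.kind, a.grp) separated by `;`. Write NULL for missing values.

(HP, 6, debit, HP)

INNER JOIN keeps only pairs where the ON condition holds.
Matching on a.acct_id = t.acct_id AND a.grp = t.grp.
Matched pairs: 1.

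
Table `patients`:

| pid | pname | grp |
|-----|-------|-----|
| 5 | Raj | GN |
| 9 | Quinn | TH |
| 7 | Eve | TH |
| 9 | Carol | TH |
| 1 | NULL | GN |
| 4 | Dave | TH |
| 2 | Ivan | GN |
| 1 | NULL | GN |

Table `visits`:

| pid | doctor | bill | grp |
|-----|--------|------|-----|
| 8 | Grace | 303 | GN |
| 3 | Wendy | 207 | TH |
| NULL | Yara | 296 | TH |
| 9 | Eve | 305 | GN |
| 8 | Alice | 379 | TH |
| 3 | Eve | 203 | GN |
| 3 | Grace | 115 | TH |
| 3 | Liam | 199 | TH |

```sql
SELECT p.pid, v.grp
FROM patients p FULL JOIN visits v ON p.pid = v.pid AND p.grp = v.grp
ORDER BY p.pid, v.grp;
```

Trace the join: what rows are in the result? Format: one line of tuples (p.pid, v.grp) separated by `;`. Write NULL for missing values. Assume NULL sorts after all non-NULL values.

FULL OUTER JOIN keeps every row from both sides; unmatched rows get NULL for the other side's columns.
Matching on p.pid = v.pid AND p.grp = v.grp. A NULL in a compared column never satisfies the condition.
- p[0] pid=5, grp=GN → no match; kept with NULLs on the v side.
- p[1] pid=9, grp=TH → no match; kept with NULLs on the v side.
- p[2] pid=7, grp=TH → no match; kept with NULLs on the v side.
- p[3] pid=9, grp=TH → no match; kept with NULLs on the v side.
- p[4] pid=1, grp=GN → no match; kept with NULLs on the v side.
- p[5] pid=4, grp=TH → no match; kept with NULLs on the v side.
- p[6] pid=2, grp=GN → no match; kept with NULLs on the v side.
- p[7] pid=1, grp=GN → no match; kept with NULLs on the v side.
- plus 8 unmatched v row(s), each kept with NULL p columns.

(1, NULL); (1, NULL); (2, NULL); (4, NULL); (5, NULL); (7, NULL); (9, NULL); (9, NULL); (NULL, GN); (NULL, GN); (NULL, GN); (NULL, TH); (NULL, TH); (NULL, TH); (NULL, TH); (NULL, TH)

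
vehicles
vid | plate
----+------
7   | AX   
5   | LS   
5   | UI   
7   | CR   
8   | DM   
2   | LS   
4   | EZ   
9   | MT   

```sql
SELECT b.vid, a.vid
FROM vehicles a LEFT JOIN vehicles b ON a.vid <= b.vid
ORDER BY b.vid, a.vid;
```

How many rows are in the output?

LEFT JOIN keeps every row from `vehicles a`; unmatched rows get NULL for `vehicles b`'s columns.
Matching on a.vid <= b.vid.
- a row (vid=7): matches 4 b row(s) → 4 output row(s).
- a row (vid=5): matches 6 b row(s) → 6 output row(s).
- a row (vid=5): matches 6 b row(s) → 6 output row(s).
- a row (vid=7): matches 4 b row(s) → 4 output row(s).
- a row (vid=8): matches 2 b row(s) → 2 output row(s).
- a row (vid=2): matches 8 b row(s) → 8 output row(s).
- a row (vid=4): matches 7 b row(s) → 7 output row(s).
- a row (vid=9): matches 1 b row(s) → 1 output row(s).
Total: 38 rows.

38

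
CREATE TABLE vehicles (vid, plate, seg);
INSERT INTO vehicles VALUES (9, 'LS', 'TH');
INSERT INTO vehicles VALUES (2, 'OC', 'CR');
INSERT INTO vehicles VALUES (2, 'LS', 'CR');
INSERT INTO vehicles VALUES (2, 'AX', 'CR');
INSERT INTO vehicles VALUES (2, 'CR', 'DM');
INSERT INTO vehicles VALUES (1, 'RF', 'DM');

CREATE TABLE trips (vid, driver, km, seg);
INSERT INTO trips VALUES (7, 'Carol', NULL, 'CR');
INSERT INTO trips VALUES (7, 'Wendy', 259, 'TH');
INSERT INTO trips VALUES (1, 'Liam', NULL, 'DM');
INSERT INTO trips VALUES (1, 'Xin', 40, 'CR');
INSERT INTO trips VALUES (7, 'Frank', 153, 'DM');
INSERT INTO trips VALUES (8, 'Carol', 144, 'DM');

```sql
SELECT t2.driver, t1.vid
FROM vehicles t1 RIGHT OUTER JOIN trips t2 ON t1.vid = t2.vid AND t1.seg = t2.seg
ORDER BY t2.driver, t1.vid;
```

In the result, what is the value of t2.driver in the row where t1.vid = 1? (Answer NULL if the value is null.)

Liam

RIGHT JOIN keeps every row from `trips`; unmatched rows get NULL for `vehicles`'s columns.
Matching on t1.vid = t2.vid AND t1.seg = t2.seg.
Matched pairs: 1; unmatched t2 rows kept: 5.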